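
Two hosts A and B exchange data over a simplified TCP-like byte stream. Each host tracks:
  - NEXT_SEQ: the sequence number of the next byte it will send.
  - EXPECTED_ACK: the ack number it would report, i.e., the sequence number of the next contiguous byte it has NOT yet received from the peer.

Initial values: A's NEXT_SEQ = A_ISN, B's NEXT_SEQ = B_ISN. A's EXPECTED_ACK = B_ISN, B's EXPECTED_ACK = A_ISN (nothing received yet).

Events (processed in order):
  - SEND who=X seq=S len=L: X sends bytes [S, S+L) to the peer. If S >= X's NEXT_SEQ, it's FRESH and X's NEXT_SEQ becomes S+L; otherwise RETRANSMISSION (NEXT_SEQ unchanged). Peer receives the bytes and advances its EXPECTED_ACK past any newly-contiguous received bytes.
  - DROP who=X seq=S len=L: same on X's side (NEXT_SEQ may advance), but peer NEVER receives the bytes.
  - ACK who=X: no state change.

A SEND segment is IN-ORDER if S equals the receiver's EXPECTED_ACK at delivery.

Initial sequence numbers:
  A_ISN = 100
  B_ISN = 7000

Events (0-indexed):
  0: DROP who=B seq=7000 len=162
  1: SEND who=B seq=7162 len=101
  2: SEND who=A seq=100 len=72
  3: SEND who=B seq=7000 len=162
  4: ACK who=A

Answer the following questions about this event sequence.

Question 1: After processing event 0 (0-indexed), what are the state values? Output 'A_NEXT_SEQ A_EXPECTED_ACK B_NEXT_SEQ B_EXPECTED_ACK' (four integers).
After event 0: A_seq=100 A_ack=7000 B_seq=7162 B_ack=100

100 7000 7162 100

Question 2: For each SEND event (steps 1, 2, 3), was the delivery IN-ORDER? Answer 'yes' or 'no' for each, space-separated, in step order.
Step 1: SEND seq=7162 -> out-of-order
Step 2: SEND seq=100 -> in-order
Step 3: SEND seq=7000 -> in-order

Answer: no yes yes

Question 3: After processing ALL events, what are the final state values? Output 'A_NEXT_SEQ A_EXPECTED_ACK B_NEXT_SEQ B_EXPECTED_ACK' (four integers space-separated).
After event 0: A_seq=100 A_ack=7000 B_seq=7162 B_ack=100
After event 1: A_seq=100 A_ack=7000 B_seq=7263 B_ack=100
After event 2: A_seq=172 A_ack=7000 B_seq=7263 B_ack=172
After event 3: A_seq=172 A_ack=7263 B_seq=7263 B_ack=172
After event 4: A_seq=172 A_ack=7263 B_seq=7263 B_ack=172

Answer: 172 7263 7263 172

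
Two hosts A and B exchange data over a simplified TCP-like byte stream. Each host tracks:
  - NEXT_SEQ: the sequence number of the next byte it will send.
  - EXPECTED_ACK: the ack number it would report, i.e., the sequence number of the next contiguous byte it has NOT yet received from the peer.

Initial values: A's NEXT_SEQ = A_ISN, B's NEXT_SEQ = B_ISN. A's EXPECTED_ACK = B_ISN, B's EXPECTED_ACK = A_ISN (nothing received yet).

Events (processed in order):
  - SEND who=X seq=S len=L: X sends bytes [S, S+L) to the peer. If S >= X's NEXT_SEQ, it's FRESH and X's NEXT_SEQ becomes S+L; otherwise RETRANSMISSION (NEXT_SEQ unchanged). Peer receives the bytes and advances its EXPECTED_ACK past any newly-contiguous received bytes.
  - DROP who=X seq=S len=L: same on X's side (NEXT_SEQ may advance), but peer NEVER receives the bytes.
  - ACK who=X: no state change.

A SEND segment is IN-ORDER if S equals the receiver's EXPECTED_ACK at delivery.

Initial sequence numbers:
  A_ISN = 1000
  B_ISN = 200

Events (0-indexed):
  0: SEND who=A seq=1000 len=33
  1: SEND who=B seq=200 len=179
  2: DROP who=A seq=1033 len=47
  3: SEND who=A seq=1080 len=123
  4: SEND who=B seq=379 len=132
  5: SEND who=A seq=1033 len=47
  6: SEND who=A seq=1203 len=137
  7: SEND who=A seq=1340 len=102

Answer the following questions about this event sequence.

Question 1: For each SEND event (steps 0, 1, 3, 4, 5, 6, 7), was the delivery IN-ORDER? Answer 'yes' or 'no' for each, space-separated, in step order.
Answer: yes yes no yes yes yes yes

Derivation:
Step 0: SEND seq=1000 -> in-order
Step 1: SEND seq=200 -> in-order
Step 3: SEND seq=1080 -> out-of-order
Step 4: SEND seq=379 -> in-order
Step 5: SEND seq=1033 -> in-order
Step 6: SEND seq=1203 -> in-order
Step 7: SEND seq=1340 -> in-order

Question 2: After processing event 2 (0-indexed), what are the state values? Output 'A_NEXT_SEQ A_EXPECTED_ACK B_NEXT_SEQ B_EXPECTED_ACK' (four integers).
After event 0: A_seq=1033 A_ack=200 B_seq=200 B_ack=1033
After event 1: A_seq=1033 A_ack=379 B_seq=379 B_ack=1033
After event 2: A_seq=1080 A_ack=379 B_seq=379 B_ack=1033

1080 379 379 1033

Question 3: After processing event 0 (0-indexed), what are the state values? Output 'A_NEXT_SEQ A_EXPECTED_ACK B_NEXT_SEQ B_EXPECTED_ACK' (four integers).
After event 0: A_seq=1033 A_ack=200 B_seq=200 B_ack=1033

1033 200 200 1033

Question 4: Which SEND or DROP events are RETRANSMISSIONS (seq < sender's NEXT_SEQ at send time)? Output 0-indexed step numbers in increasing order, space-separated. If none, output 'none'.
Step 0: SEND seq=1000 -> fresh
Step 1: SEND seq=200 -> fresh
Step 2: DROP seq=1033 -> fresh
Step 3: SEND seq=1080 -> fresh
Step 4: SEND seq=379 -> fresh
Step 5: SEND seq=1033 -> retransmit
Step 6: SEND seq=1203 -> fresh
Step 7: SEND seq=1340 -> fresh

Answer: 5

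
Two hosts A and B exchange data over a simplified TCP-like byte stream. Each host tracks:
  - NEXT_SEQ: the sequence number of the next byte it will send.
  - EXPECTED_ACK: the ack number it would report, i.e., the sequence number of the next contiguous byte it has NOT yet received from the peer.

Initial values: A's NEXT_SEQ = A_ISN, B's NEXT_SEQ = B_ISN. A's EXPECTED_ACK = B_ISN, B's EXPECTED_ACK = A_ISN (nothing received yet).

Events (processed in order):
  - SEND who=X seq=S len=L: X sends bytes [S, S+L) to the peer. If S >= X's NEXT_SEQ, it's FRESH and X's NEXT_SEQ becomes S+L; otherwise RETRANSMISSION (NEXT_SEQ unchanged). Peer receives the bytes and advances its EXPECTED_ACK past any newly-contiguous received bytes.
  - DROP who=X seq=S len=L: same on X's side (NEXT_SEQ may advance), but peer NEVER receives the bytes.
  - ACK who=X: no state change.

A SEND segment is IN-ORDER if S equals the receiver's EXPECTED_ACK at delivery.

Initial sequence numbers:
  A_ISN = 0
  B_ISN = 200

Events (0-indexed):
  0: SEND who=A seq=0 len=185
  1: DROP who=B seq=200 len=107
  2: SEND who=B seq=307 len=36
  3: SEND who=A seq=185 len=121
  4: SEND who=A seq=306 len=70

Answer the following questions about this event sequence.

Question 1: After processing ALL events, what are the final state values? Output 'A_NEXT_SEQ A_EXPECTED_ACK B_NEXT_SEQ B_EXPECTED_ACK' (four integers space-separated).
After event 0: A_seq=185 A_ack=200 B_seq=200 B_ack=185
After event 1: A_seq=185 A_ack=200 B_seq=307 B_ack=185
After event 2: A_seq=185 A_ack=200 B_seq=343 B_ack=185
After event 3: A_seq=306 A_ack=200 B_seq=343 B_ack=306
After event 4: A_seq=376 A_ack=200 B_seq=343 B_ack=376

Answer: 376 200 343 376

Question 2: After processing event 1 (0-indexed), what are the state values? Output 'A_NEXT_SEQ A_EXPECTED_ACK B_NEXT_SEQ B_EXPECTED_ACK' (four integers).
After event 0: A_seq=185 A_ack=200 B_seq=200 B_ack=185
After event 1: A_seq=185 A_ack=200 B_seq=307 B_ack=185

185 200 307 185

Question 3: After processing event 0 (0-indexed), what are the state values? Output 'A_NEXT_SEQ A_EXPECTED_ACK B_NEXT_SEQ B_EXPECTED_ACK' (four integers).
After event 0: A_seq=185 A_ack=200 B_seq=200 B_ack=185

185 200 200 185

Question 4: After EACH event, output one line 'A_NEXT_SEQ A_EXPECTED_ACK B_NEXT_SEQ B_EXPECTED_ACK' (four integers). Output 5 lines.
185 200 200 185
185 200 307 185
185 200 343 185
306 200 343 306
376 200 343 376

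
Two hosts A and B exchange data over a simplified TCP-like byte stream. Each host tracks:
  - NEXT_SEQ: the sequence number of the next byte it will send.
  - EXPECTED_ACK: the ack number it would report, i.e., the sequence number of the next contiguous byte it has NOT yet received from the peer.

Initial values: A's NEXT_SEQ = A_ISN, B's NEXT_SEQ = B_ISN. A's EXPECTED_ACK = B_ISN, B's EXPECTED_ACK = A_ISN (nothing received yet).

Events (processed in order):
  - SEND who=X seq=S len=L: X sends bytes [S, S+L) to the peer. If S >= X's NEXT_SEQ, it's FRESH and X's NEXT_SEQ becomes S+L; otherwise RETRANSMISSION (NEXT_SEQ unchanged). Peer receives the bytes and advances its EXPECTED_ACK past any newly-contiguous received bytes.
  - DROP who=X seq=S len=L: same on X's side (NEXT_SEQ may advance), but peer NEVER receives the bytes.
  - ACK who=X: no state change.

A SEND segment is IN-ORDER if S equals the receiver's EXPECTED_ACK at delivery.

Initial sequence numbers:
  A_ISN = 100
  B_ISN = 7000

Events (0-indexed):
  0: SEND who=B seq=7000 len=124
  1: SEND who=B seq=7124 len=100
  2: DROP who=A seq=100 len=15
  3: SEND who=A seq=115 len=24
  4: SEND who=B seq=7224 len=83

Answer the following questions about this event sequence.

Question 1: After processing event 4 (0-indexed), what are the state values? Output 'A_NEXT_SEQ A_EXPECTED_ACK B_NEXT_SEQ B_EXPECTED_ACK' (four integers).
After event 0: A_seq=100 A_ack=7124 B_seq=7124 B_ack=100
After event 1: A_seq=100 A_ack=7224 B_seq=7224 B_ack=100
After event 2: A_seq=115 A_ack=7224 B_seq=7224 B_ack=100
After event 3: A_seq=139 A_ack=7224 B_seq=7224 B_ack=100
After event 4: A_seq=139 A_ack=7307 B_seq=7307 B_ack=100

139 7307 7307 100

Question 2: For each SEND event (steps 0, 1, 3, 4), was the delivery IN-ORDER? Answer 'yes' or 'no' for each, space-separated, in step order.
Answer: yes yes no yes

Derivation:
Step 0: SEND seq=7000 -> in-order
Step 1: SEND seq=7124 -> in-order
Step 3: SEND seq=115 -> out-of-order
Step 4: SEND seq=7224 -> in-order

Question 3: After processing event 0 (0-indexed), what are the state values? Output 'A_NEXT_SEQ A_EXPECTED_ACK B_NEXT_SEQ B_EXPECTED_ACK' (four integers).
After event 0: A_seq=100 A_ack=7124 B_seq=7124 B_ack=100

100 7124 7124 100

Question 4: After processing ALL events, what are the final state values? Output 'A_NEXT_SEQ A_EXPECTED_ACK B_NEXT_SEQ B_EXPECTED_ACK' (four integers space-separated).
Answer: 139 7307 7307 100

Derivation:
After event 0: A_seq=100 A_ack=7124 B_seq=7124 B_ack=100
After event 1: A_seq=100 A_ack=7224 B_seq=7224 B_ack=100
After event 2: A_seq=115 A_ack=7224 B_seq=7224 B_ack=100
After event 3: A_seq=139 A_ack=7224 B_seq=7224 B_ack=100
After event 4: A_seq=139 A_ack=7307 B_seq=7307 B_ack=100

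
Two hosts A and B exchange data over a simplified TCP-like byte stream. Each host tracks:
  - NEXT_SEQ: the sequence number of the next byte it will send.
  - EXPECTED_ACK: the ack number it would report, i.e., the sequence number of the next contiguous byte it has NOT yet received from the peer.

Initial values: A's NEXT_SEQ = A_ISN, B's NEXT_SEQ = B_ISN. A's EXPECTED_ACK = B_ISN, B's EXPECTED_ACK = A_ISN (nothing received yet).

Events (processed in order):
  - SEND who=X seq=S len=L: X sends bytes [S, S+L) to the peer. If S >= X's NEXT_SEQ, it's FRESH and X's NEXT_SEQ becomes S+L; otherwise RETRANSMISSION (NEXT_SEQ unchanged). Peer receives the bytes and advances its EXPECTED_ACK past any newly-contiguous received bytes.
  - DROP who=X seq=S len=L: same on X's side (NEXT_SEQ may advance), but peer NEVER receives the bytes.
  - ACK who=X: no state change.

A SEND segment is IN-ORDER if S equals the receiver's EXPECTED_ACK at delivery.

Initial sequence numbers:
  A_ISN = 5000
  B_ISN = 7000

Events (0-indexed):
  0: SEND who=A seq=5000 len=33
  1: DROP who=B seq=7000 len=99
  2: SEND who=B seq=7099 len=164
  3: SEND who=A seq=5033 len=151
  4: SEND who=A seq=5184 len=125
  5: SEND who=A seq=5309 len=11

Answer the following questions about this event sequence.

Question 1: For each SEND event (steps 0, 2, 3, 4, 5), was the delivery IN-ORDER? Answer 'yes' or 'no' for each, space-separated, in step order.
Step 0: SEND seq=5000 -> in-order
Step 2: SEND seq=7099 -> out-of-order
Step 3: SEND seq=5033 -> in-order
Step 4: SEND seq=5184 -> in-order
Step 5: SEND seq=5309 -> in-order

Answer: yes no yes yes yes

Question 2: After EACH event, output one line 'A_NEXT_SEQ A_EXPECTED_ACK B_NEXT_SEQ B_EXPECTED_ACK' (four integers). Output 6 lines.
5033 7000 7000 5033
5033 7000 7099 5033
5033 7000 7263 5033
5184 7000 7263 5184
5309 7000 7263 5309
5320 7000 7263 5320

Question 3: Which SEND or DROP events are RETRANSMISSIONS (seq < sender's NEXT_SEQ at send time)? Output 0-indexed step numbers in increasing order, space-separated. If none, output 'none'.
Answer: none

Derivation:
Step 0: SEND seq=5000 -> fresh
Step 1: DROP seq=7000 -> fresh
Step 2: SEND seq=7099 -> fresh
Step 3: SEND seq=5033 -> fresh
Step 4: SEND seq=5184 -> fresh
Step 5: SEND seq=5309 -> fresh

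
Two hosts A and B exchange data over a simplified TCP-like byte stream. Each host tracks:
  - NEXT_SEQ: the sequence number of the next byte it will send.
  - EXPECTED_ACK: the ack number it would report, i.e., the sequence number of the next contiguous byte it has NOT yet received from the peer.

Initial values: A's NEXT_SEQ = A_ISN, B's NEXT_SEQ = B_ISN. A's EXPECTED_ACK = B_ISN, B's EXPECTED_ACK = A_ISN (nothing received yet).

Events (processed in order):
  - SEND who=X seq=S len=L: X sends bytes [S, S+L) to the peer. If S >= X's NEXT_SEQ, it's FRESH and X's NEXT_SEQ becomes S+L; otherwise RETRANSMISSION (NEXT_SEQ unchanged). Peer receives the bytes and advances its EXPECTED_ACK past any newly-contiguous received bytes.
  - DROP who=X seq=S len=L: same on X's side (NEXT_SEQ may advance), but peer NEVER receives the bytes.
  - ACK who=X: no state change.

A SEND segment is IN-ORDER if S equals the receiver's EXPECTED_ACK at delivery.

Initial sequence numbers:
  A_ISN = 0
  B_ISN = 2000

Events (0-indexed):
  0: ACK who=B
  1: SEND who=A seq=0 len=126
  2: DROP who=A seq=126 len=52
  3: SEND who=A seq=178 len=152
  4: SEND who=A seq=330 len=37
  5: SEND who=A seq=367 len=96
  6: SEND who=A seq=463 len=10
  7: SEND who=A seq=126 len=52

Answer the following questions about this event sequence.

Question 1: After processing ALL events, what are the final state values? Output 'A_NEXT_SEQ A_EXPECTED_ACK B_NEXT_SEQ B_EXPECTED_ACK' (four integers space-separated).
After event 0: A_seq=0 A_ack=2000 B_seq=2000 B_ack=0
After event 1: A_seq=126 A_ack=2000 B_seq=2000 B_ack=126
After event 2: A_seq=178 A_ack=2000 B_seq=2000 B_ack=126
After event 3: A_seq=330 A_ack=2000 B_seq=2000 B_ack=126
After event 4: A_seq=367 A_ack=2000 B_seq=2000 B_ack=126
After event 5: A_seq=463 A_ack=2000 B_seq=2000 B_ack=126
After event 6: A_seq=473 A_ack=2000 B_seq=2000 B_ack=126
After event 7: A_seq=473 A_ack=2000 B_seq=2000 B_ack=473

Answer: 473 2000 2000 473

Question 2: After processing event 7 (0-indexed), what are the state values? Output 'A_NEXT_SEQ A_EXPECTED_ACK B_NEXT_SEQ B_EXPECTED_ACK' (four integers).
After event 0: A_seq=0 A_ack=2000 B_seq=2000 B_ack=0
After event 1: A_seq=126 A_ack=2000 B_seq=2000 B_ack=126
After event 2: A_seq=178 A_ack=2000 B_seq=2000 B_ack=126
After event 3: A_seq=330 A_ack=2000 B_seq=2000 B_ack=126
After event 4: A_seq=367 A_ack=2000 B_seq=2000 B_ack=126
After event 5: A_seq=463 A_ack=2000 B_seq=2000 B_ack=126
After event 6: A_seq=473 A_ack=2000 B_seq=2000 B_ack=126
After event 7: A_seq=473 A_ack=2000 B_seq=2000 B_ack=473

473 2000 2000 473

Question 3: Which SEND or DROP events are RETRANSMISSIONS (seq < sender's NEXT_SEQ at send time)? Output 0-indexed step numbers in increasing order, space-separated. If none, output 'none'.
Answer: 7

Derivation:
Step 1: SEND seq=0 -> fresh
Step 2: DROP seq=126 -> fresh
Step 3: SEND seq=178 -> fresh
Step 4: SEND seq=330 -> fresh
Step 5: SEND seq=367 -> fresh
Step 6: SEND seq=463 -> fresh
Step 7: SEND seq=126 -> retransmit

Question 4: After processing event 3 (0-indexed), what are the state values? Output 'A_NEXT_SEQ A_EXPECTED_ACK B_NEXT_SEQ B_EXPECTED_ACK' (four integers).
After event 0: A_seq=0 A_ack=2000 B_seq=2000 B_ack=0
After event 1: A_seq=126 A_ack=2000 B_seq=2000 B_ack=126
After event 2: A_seq=178 A_ack=2000 B_seq=2000 B_ack=126
After event 3: A_seq=330 A_ack=2000 B_seq=2000 B_ack=126

330 2000 2000 126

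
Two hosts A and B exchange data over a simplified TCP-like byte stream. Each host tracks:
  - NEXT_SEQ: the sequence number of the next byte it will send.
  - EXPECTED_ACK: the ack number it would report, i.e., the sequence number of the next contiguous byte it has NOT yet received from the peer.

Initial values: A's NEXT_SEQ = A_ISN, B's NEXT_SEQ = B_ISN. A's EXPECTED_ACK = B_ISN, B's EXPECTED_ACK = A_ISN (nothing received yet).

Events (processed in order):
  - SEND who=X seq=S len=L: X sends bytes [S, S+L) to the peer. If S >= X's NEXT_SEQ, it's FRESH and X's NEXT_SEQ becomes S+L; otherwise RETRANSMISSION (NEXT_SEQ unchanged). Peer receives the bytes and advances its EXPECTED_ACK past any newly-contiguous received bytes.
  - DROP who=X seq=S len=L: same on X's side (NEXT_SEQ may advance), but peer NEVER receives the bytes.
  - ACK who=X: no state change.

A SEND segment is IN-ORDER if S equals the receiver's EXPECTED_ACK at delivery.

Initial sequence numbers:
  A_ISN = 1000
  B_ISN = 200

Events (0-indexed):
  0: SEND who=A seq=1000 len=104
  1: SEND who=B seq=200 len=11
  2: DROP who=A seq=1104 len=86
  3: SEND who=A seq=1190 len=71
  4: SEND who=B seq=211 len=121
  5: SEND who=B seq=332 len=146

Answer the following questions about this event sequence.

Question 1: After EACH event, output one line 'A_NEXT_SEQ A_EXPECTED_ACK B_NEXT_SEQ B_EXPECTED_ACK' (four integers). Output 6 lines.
1104 200 200 1104
1104 211 211 1104
1190 211 211 1104
1261 211 211 1104
1261 332 332 1104
1261 478 478 1104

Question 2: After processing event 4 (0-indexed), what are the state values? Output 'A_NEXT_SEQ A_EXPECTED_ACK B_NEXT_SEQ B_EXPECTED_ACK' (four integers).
After event 0: A_seq=1104 A_ack=200 B_seq=200 B_ack=1104
After event 1: A_seq=1104 A_ack=211 B_seq=211 B_ack=1104
After event 2: A_seq=1190 A_ack=211 B_seq=211 B_ack=1104
After event 3: A_seq=1261 A_ack=211 B_seq=211 B_ack=1104
After event 4: A_seq=1261 A_ack=332 B_seq=332 B_ack=1104

1261 332 332 1104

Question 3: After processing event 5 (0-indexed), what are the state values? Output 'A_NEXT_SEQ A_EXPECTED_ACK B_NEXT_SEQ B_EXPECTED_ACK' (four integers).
After event 0: A_seq=1104 A_ack=200 B_seq=200 B_ack=1104
After event 1: A_seq=1104 A_ack=211 B_seq=211 B_ack=1104
After event 2: A_seq=1190 A_ack=211 B_seq=211 B_ack=1104
After event 3: A_seq=1261 A_ack=211 B_seq=211 B_ack=1104
After event 4: A_seq=1261 A_ack=332 B_seq=332 B_ack=1104
After event 5: A_seq=1261 A_ack=478 B_seq=478 B_ack=1104

1261 478 478 1104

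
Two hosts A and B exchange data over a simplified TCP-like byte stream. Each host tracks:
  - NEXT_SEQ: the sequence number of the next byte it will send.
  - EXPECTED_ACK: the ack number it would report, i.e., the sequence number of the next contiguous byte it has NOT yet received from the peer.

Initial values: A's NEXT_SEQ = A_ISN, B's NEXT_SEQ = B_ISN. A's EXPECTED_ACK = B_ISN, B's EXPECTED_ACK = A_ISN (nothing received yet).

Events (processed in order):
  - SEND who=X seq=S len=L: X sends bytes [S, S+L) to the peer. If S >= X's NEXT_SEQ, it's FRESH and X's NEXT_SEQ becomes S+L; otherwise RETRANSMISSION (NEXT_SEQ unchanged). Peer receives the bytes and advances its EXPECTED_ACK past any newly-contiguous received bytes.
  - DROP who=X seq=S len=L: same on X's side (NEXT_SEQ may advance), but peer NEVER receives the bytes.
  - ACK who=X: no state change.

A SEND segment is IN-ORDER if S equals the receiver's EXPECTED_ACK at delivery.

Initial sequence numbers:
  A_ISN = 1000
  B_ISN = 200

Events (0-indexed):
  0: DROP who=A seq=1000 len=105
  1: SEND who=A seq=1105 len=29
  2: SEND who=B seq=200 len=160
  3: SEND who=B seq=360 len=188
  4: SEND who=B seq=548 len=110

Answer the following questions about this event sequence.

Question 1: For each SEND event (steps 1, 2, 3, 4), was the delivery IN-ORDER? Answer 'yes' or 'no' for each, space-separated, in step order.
Step 1: SEND seq=1105 -> out-of-order
Step 2: SEND seq=200 -> in-order
Step 3: SEND seq=360 -> in-order
Step 4: SEND seq=548 -> in-order

Answer: no yes yes yes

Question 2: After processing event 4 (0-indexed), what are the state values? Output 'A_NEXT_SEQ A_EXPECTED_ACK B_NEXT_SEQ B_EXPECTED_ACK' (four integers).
After event 0: A_seq=1105 A_ack=200 B_seq=200 B_ack=1000
After event 1: A_seq=1134 A_ack=200 B_seq=200 B_ack=1000
After event 2: A_seq=1134 A_ack=360 B_seq=360 B_ack=1000
After event 3: A_seq=1134 A_ack=548 B_seq=548 B_ack=1000
After event 4: A_seq=1134 A_ack=658 B_seq=658 B_ack=1000

1134 658 658 1000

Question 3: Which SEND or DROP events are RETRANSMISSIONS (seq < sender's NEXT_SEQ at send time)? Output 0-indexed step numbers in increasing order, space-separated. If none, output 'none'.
Step 0: DROP seq=1000 -> fresh
Step 1: SEND seq=1105 -> fresh
Step 2: SEND seq=200 -> fresh
Step 3: SEND seq=360 -> fresh
Step 4: SEND seq=548 -> fresh

Answer: none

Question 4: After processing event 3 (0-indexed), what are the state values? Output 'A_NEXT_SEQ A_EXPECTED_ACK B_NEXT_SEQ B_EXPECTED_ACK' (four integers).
After event 0: A_seq=1105 A_ack=200 B_seq=200 B_ack=1000
After event 1: A_seq=1134 A_ack=200 B_seq=200 B_ack=1000
After event 2: A_seq=1134 A_ack=360 B_seq=360 B_ack=1000
After event 3: A_seq=1134 A_ack=548 B_seq=548 B_ack=1000

1134 548 548 1000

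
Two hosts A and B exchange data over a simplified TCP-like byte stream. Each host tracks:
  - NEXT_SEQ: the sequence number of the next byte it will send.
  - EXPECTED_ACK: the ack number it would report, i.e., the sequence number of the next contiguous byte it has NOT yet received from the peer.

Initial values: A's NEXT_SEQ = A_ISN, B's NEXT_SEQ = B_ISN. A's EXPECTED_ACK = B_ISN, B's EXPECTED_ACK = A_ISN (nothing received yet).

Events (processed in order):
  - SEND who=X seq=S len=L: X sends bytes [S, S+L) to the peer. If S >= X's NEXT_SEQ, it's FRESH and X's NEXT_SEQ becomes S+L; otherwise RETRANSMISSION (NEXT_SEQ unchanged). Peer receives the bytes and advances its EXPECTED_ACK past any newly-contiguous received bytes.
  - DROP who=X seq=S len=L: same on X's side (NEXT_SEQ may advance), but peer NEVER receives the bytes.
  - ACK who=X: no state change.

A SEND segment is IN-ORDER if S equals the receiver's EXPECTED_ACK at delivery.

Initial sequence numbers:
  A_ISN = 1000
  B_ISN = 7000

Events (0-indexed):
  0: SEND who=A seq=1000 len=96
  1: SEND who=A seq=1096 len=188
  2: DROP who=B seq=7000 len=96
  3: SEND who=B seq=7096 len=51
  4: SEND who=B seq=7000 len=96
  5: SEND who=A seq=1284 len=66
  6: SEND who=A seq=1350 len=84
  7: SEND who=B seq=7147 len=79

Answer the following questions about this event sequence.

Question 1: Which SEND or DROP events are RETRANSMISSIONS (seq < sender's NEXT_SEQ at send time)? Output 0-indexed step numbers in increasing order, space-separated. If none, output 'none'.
Step 0: SEND seq=1000 -> fresh
Step 1: SEND seq=1096 -> fresh
Step 2: DROP seq=7000 -> fresh
Step 3: SEND seq=7096 -> fresh
Step 4: SEND seq=7000 -> retransmit
Step 5: SEND seq=1284 -> fresh
Step 6: SEND seq=1350 -> fresh
Step 7: SEND seq=7147 -> fresh

Answer: 4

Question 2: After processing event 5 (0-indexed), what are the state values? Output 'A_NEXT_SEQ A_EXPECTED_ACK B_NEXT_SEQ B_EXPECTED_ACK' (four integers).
After event 0: A_seq=1096 A_ack=7000 B_seq=7000 B_ack=1096
After event 1: A_seq=1284 A_ack=7000 B_seq=7000 B_ack=1284
After event 2: A_seq=1284 A_ack=7000 B_seq=7096 B_ack=1284
After event 3: A_seq=1284 A_ack=7000 B_seq=7147 B_ack=1284
After event 4: A_seq=1284 A_ack=7147 B_seq=7147 B_ack=1284
After event 5: A_seq=1350 A_ack=7147 B_seq=7147 B_ack=1350

1350 7147 7147 1350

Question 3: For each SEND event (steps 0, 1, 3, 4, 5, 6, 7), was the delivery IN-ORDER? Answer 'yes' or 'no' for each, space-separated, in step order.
Step 0: SEND seq=1000 -> in-order
Step 1: SEND seq=1096 -> in-order
Step 3: SEND seq=7096 -> out-of-order
Step 4: SEND seq=7000 -> in-order
Step 5: SEND seq=1284 -> in-order
Step 6: SEND seq=1350 -> in-order
Step 7: SEND seq=7147 -> in-order

Answer: yes yes no yes yes yes yes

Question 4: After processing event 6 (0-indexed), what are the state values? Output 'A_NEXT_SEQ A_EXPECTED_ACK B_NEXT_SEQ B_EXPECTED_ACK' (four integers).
After event 0: A_seq=1096 A_ack=7000 B_seq=7000 B_ack=1096
After event 1: A_seq=1284 A_ack=7000 B_seq=7000 B_ack=1284
After event 2: A_seq=1284 A_ack=7000 B_seq=7096 B_ack=1284
After event 3: A_seq=1284 A_ack=7000 B_seq=7147 B_ack=1284
After event 4: A_seq=1284 A_ack=7147 B_seq=7147 B_ack=1284
After event 5: A_seq=1350 A_ack=7147 B_seq=7147 B_ack=1350
After event 6: A_seq=1434 A_ack=7147 B_seq=7147 B_ack=1434

1434 7147 7147 1434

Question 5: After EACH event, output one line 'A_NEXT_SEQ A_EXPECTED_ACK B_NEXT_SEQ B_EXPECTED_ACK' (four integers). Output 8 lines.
1096 7000 7000 1096
1284 7000 7000 1284
1284 7000 7096 1284
1284 7000 7147 1284
1284 7147 7147 1284
1350 7147 7147 1350
1434 7147 7147 1434
1434 7226 7226 1434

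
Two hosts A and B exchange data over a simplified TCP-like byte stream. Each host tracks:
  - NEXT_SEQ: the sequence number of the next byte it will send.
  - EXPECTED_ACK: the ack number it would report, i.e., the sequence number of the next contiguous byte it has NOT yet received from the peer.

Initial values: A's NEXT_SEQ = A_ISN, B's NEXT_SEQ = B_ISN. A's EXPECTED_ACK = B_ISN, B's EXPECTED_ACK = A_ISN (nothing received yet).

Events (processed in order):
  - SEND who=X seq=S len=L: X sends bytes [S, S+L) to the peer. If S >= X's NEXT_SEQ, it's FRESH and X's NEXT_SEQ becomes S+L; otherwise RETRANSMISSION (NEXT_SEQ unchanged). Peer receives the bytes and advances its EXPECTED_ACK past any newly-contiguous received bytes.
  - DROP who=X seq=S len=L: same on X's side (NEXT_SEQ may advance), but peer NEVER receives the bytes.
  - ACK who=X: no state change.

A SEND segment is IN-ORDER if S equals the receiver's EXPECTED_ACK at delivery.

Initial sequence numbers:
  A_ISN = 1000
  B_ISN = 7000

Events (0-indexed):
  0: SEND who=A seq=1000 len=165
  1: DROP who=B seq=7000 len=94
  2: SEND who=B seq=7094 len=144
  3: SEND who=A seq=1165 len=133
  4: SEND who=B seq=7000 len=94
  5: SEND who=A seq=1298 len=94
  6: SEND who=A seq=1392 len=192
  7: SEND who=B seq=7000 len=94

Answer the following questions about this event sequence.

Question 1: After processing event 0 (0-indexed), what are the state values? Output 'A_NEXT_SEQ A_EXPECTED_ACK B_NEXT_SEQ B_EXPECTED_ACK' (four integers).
After event 0: A_seq=1165 A_ack=7000 B_seq=7000 B_ack=1165

1165 7000 7000 1165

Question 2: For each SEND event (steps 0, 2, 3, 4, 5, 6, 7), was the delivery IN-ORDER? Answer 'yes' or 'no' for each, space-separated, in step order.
Answer: yes no yes yes yes yes no

Derivation:
Step 0: SEND seq=1000 -> in-order
Step 2: SEND seq=7094 -> out-of-order
Step 3: SEND seq=1165 -> in-order
Step 4: SEND seq=7000 -> in-order
Step 5: SEND seq=1298 -> in-order
Step 6: SEND seq=1392 -> in-order
Step 7: SEND seq=7000 -> out-of-order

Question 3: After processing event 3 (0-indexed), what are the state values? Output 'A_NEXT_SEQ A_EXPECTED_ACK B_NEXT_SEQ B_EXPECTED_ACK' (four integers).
After event 0: A_seq=1165 A_ack=7000 B_seq=7000 B_ack=1165
After event 1: A_seq=1165 A_ack=7000 B_seq=7094 B_ack=1165
After event 2: A_seq=1165 A_ack=7000 B_seq=7238 B_ack=1165
After event 3: A_seq=1298 A_ack=7000 B_seq=7238 B_ack=1298

1298 7000 7238 1298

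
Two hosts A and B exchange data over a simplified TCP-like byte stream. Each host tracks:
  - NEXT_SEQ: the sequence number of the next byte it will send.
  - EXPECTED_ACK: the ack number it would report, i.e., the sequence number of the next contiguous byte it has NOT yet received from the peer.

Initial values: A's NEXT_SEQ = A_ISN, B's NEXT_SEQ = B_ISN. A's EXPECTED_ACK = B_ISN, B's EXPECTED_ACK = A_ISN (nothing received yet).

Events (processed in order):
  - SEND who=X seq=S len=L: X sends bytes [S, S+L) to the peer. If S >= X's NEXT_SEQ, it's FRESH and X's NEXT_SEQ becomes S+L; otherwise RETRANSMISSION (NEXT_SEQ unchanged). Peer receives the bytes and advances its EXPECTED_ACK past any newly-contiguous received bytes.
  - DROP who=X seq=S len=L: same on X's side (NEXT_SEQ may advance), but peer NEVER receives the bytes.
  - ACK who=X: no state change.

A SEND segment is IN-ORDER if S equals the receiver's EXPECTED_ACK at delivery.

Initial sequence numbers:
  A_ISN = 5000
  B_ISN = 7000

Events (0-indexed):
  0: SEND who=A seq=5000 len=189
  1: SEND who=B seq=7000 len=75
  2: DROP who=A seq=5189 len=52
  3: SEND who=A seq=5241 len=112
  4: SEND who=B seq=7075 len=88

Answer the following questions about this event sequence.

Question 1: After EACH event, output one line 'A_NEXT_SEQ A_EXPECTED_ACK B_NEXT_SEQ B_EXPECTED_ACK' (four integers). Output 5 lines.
5189 7000 7000 5189
5189 7075 7075 5189
5241 7075 7075 5189
5353 7075 7075 5189
5353 7163 7163 5189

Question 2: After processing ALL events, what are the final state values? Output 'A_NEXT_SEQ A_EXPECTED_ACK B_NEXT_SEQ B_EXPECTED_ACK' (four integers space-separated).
Answer: 5353 7163 7163 5189

Derivation:
After event 0: A_seq=5189 A_ack=7000 B_seq=7000 B_ack=5189
After event 1: A_seq=5189 A_ack=7075 B_seq=7075 B_ack=5189
After event 2: A_seq=5241 A_ack=7075 B_seq=7075 B_ack=5189
After event 3: A_seq=5353 A_ack=7075 B_seq=7075 B_ack=5189
After event 4: A_seq=5353 A_ack=7163 B_seq=7163 B_ack=5189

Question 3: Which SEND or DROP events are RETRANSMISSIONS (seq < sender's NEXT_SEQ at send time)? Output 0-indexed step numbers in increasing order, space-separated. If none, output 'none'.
Answer: none

Derivation:
Step 0: SEND seq=5000 -> fresh
Step 1: SEND seq=7000 -> fresh
Step 2: DROP seq=5189 -> fresh
Step 3: SEND seq=5241 -> fresh
Step 4: SEND seq=7075 -> fresh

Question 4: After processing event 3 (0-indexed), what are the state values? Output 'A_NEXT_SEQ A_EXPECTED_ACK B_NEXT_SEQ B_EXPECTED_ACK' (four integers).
After event 0: A_seq=5189 A_ack=7000 B_seq=7000 B_ack=5189
After event 1: A_seq=5189 A_ack=7075 B_seq=7075 B_ack=5189
After event 2: A_seq=5241 A_ack=7075 B_seq=7075 B_ack=5189
After event 3: A_seq=5353 A_ack=7075 B_seq=7075 B_ack=5189

5353 7075 7075 5189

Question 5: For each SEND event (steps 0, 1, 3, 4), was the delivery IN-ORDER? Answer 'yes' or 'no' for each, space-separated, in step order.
Answer: yes yes no yes

Derivation:
Step 0: SEND seq=5000 -> in-order
Step 1: SEND seq=7000 -> in-order
Step 3: SEND seq=5241 -> out-of-order
Step 4: SEND seq=7075 -> in-order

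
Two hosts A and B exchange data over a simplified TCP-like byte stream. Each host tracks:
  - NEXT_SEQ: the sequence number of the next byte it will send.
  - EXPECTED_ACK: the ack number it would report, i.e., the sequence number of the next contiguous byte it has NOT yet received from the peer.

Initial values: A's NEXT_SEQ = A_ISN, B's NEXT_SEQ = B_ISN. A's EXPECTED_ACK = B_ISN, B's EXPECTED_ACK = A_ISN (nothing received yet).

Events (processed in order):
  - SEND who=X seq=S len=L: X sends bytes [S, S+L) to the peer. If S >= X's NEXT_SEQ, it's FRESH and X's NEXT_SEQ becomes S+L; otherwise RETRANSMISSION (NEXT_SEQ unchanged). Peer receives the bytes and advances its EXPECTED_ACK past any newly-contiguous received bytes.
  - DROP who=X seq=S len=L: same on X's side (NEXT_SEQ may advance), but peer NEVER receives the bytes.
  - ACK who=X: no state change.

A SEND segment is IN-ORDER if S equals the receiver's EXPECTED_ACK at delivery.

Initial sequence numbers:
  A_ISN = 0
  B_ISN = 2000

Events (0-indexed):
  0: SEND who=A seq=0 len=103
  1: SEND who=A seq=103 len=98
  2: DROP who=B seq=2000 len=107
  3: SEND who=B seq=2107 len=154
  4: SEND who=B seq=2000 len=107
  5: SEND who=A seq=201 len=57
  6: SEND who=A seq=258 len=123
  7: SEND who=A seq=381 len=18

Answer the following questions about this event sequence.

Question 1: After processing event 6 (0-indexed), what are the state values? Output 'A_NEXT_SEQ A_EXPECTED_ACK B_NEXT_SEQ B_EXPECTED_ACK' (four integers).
After event 0: A_seq=103 A_ack=2000 B_seq=2000 B_ack=103
After event 1: A_seq=201 A_ack=2000 B_seq=2000 B_ack=201
After event 2: A_seq=201 A_ack=2000 B_seq=2107 B_ack=201
After event 3: A_seq=201 A_ack=2000 B_seq=2261 B_ack=201
After event 4: A_seq=201 A_ack=2261 B_seq=2261 B_ack=201
After event 5: A_seq=258 A_ack=2261 B_seq=2261 B_ack=258
After event 6: A_seq=381 A_ack=2261 B_seq=2261 B_ack=381

381 2261 2261 381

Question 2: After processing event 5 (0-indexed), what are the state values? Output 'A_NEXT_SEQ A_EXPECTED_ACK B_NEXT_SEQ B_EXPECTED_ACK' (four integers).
After event 0: A_seq=103 A_ack=2000 B_seq=2000 B_ack=103
After event 1: A_seq=201 A_ack=2000 B_seq=2000 B_ack=201
After event 2: A_seq=201 A_ack=2000 B_seq=2107 B_ack=201
After event 3: A_seq=201 A_ack=2000 B_seq=2261 B_ack=201
After event 4: A_seq=201 A_ack=2261 B_seq=2261 B_ack=201
After event 5: A_seq=258 A_ack=2261 B_seq=2261 B_ack=258

258 2261 2261 258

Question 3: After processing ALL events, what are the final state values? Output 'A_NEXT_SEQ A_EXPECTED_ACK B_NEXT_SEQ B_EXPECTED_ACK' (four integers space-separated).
Answer: 399 2261 2261 399

Derivation:
After event 0: A_seq=103 A_ack=2000 B_seq=2000 B_ack=103
After event 1: A_seq=201 A_ack=2000 B_seq=2000 B_ack=201
After event 2: A_seq=201 A_ack=2000 B_seq=2107 B_ack=201
After event 3: A_seq=201 A_ack=2000 B_seq=2261 B_ack=201
After event 4: A_seq=201 A_ack=2261 B_seq=2261 B_ack=201
After event 5: A_seq=258 A_ack=2261 B_seq=2261 B_ack=258
After event 6: A_seq=381 A_ack=2261 B_seq=2261 B_ack=381
After event 7: A_seq=399 A_ack=2261 B_seq=2261 B_ack=399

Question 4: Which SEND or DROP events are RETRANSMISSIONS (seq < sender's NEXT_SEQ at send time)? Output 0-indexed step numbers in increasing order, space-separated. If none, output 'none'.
Step 0: SEND seq=0 -> fresh
Step 1: SEND seq=103 -> fresh
Step 2: DROP seq=2000 -> fresh
Step 3: SEND seq=2107 -> fresh
Step 4: SEND seq=2000 -> retransmit
Step 5: SEND seq=201 -> fresh
Step 6: SEND seq=258 -> fresh
Step 7: SEND seq=381 -> fresh

Answer: 4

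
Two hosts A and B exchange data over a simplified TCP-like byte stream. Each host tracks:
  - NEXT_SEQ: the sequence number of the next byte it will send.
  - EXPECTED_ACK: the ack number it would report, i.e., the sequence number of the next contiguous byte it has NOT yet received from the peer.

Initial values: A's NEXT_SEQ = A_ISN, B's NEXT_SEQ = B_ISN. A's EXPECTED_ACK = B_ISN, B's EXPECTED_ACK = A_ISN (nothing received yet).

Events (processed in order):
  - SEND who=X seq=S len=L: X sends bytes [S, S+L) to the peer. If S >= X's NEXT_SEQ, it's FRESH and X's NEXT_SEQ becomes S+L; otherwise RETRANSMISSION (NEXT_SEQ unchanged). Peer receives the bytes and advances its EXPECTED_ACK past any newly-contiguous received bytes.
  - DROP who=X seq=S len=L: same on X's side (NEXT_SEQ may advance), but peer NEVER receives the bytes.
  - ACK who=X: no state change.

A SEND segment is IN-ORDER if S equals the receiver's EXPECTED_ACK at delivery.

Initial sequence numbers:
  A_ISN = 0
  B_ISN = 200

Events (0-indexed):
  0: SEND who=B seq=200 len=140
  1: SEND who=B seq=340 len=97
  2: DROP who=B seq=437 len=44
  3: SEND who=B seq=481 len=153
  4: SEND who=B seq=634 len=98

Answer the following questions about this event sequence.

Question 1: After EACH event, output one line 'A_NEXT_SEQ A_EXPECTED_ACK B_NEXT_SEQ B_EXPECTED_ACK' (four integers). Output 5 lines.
0 340 340 0
0 437 437 0
0 437 481 0
0 437 634 0
0 437 732 0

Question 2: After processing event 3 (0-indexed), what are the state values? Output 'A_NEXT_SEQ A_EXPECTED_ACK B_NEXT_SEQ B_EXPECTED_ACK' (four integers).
After event 0: A_seq=0 A_ack=340 B_seq=340 B_ack=0
After event 1: A_seq=0 A_ack=437 B_seq=437 B_ack=0
After event 2: A_seq=0 A_ack=437 B_seq=481 B_ack=0
After event 3: A_seq=0 A_ack=437 B_seq=634 B_ack=0

0 437 634 0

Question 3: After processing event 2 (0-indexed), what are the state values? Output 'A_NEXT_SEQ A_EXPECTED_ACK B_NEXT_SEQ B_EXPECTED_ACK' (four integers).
After event 0: A_seq=0 A_ack=340 B_seq=340 B_ack=0
After event 1: A_seq=0 A_ack=437 B_seq=437 B_ack=0
After event 2: A_seq=0 A_ack=437 B_seq=481 B_ack=0

0 437 481 0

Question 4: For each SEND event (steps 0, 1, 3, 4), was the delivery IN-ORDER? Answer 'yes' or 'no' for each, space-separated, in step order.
Step 0: SEND seq=200 -> in-order
Step 1: SEND seq=340 -> in-order
Step 3: SEND seq=481 -> out-of-order
Step 4: SEND seq=634 -> out-of-order

Answer: yes yes no no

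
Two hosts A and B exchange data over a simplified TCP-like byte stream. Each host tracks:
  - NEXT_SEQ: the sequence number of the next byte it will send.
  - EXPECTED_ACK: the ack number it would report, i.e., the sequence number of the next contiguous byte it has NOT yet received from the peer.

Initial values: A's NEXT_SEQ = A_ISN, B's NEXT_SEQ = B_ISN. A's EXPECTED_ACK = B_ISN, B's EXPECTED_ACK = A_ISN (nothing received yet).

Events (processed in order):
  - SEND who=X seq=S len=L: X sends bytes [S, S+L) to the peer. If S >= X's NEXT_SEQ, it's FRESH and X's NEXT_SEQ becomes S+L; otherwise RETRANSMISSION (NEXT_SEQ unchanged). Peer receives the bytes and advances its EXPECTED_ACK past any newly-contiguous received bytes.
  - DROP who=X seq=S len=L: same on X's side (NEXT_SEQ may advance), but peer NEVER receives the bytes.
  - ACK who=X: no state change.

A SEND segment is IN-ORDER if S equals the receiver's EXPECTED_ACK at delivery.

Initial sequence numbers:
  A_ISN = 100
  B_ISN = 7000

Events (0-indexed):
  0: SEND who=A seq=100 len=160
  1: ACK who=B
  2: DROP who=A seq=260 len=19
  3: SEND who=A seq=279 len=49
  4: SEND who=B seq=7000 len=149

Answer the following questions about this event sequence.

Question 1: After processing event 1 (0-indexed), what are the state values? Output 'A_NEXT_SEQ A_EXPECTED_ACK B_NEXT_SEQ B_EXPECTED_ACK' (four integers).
After event 0: A_seq=260 A_ack=7000 B_seq=7000 B_ack=260
After event 1: A_seq=260 A_ack=7000 B_seq=7000 B_ack=260

260 7000 7000 260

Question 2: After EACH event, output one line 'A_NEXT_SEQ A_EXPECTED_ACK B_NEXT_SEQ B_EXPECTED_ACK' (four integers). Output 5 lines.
260 7000 7000 260
260 7000 7000 260
279 7000 7000 260
328 7000 7000 260
328 7149 7149 260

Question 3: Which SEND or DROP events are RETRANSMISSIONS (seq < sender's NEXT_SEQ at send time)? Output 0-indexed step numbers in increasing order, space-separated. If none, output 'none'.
Answer: none

Derivation:
Step 0: SEND seq=100 -> fresh
Step 2: DROP seq=260 -> fresh
Step 3: SEND seq=279 -> fresh
Step 4: SEND seq=7000 -> fresh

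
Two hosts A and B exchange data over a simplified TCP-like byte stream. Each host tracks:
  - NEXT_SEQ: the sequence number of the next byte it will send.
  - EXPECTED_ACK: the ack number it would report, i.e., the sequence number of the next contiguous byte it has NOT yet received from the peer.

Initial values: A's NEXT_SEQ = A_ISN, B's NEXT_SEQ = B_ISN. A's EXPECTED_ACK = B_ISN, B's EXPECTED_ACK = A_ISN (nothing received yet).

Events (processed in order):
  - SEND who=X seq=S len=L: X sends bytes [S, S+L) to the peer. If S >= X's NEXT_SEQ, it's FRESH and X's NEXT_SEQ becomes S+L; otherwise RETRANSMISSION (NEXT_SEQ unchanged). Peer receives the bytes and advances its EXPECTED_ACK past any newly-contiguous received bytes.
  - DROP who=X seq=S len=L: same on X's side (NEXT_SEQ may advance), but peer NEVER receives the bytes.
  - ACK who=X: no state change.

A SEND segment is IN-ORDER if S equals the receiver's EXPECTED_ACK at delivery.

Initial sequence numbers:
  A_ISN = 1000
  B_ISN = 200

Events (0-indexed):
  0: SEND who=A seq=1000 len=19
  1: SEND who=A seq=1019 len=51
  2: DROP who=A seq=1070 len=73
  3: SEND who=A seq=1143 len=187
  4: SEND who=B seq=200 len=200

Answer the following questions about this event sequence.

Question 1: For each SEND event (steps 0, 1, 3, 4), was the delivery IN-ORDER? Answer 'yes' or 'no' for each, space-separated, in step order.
Answer: yes yes no yes

Derivation:
Step 0: SEND seq=1000 -> in-order
Step 1: SEND seq=1019 -> in-order
Step 3: SEND seq=1143 -> out-of-order
Step 4: SEND seq=200 -> in-order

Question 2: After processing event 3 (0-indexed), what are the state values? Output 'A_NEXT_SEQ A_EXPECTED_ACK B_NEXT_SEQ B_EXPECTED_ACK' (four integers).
After event 0: A_seq=1019 A_ack=200 B_seq=200 B_ack=1019
After event 1: A_seq=1070 A_ack=200 B_seq=200 B_ack=1070
After event 2: A_seq=1143 A_ack=200 B_seq=200 B_ack=1070
After event 3: A_seq=1330 A_ack=200 B_seq=200 B_ack=1070

1330 200 200 1070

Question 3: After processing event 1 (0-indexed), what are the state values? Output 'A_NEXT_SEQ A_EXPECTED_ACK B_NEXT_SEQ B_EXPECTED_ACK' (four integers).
After event 0: A_seq=1019 A_ack=200 B_seq=200 B_ack=1019
After event 1: A_seq=1070 A_ack=200 B_seq=200 B_ack=1070

1070 200 200 1070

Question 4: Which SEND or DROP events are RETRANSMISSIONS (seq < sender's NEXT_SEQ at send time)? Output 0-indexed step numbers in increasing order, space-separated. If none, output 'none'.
Answer: none

Derivation:
Step 0: SEND seq=1000 -> fresh
Step 1: SEND seq=1019 -> fresh
Step 2: DROP seq=1070 -> fresh
Step 3: SEND seq=1143 -> fresh
Step 4: SEND seq=200 -> fresh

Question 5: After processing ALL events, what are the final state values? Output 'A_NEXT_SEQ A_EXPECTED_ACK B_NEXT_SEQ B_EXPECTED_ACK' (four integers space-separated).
After event 0: A_seq=1019 A_ack=200 B_seq=200 B_ack=1019
After event 1: A_seq=1070 A_ack=200 B_seq=200 B_ack=1070
After event 2: A_seq=1143 A_ack=200 B_seq=200 B_ack=1070
After event 3: A_seq=1330 A_ack=200 B_seq=200 B_ack=1070
After event 4: A_seq=1330 A_ack=400 B_seq=400 B_ack=1070

Answer: 1330 400 400 1070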